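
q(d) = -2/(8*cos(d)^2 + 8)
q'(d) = -32*sin(d)*cos(d)/(8*cos(d)^2 + 8)^2 = -sin(2*d)/(cos(2*d) + 3)^2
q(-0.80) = -0.17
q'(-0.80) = 0.11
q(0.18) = -0.13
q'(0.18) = -0.02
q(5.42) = -0.18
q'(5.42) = 0.12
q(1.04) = -0.20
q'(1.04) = -0.14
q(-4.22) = -0.20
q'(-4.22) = 0.14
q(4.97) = -0.23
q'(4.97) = 0.11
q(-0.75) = -0.16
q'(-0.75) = 0.11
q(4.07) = -0.18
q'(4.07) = -0.13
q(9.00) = -0.14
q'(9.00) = 0.06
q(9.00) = -0.14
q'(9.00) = 0.06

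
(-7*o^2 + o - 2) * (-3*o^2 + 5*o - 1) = 21*o^4 - 38*o^3 + 18*o^2 - 11*o + 2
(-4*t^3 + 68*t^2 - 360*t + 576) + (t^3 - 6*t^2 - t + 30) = -3*t^3 + 62*t^2 - 361*t + 606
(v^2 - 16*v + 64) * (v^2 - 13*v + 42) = v^4 - 29*v^3 + 314*v^2 - 1504*v + 2688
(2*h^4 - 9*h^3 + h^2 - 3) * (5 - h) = -2*h^5 + 19*h^4 - 46*h^3 + 5*h^2 + 3*h - 15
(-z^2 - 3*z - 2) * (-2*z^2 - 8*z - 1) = 2*z^4 + 14*z^3 + 29*z^2 + 19*z + 2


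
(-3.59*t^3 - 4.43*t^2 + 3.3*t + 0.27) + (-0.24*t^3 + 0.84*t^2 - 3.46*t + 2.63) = -3.83*t^3 - 3.59*t^2 - 0.16*t + 2.9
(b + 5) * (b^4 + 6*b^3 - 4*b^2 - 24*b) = b^5 + 11*b^4 + 26*b^3 - 44*b^2 - 120*b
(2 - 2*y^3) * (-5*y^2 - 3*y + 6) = 10*y^5 + 6*y^4 - 12*y^3 - 10*y^2 - 6*y + 12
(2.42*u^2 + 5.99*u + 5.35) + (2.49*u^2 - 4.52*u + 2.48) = 4.91*u^2 + 1.47*u + 7.83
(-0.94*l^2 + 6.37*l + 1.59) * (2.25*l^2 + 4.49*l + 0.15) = -2.115*l^4 + 10.1119*l^3 + 32.0378*l^2 + 8.0946*l + 0.2385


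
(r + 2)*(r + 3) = r^2 + 5*r + 6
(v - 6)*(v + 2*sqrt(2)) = v^2 - 6*v + 2*sqrt(2)*v - 12*sqrt(2)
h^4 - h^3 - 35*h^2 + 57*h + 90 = (h - 5)*(h - 3)*(h + 1)*(h + 6)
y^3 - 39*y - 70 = (y - 7)*(y + 2)*(y + 5)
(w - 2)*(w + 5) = w^2 + 3*w - 10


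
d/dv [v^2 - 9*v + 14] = 2*v - 9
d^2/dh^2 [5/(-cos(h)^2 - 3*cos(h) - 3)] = 5*(4*sin(h)^4 + sin(h)^2 - 81*cos(h)/4 + 9*cos(3*h)/4 - 17)/(-sin(h)^2 + 3*cos(h) + 4)^3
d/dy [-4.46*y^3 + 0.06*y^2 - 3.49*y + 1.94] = -13.38*y^2 + 0.12*y - 3.49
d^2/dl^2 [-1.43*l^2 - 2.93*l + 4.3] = -2.86000000000000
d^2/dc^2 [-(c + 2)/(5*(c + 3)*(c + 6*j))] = 2*(-(c + 2)*(c + 3)^2 - (c + 2)*(c + 3)*(c + 6*j) - (c + 2)*(c + 6*j)^2 + (c + 3)^2*(c + 6*j) + (c + 3)*(c + 6*j)^2)/(5*(c + 3)^3*(c + 6*j)^3)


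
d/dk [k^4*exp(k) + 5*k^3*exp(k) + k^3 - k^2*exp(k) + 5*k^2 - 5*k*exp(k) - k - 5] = k^4*exp(k) + 9*k^3*exp(k) + 14*k^2*exp(k) + 3*k^2 - 7*k*exp(k) + 10*k - 5*exp(k) - 1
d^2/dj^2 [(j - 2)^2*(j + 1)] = 6*j - 6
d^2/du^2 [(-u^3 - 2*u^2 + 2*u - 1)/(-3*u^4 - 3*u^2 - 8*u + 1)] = 2*(9*u^9 + 54*u^8 - 135*u^7 - 96*u^6 - 306*u^5 + 297*u^4 - 11*u^3 + 39*u^2 + 57*u + 53)/(27*u^12 + 81*u^10 + 216*u^9 + 54*u^8 + 432*u^7 + 549*u^6 + 72*u^5 + 558*u^4 + 368*u^3 - 183*u^2 + 24*u - 1)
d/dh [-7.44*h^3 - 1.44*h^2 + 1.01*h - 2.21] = -22.32*h^2 - 2.88*h + 1.01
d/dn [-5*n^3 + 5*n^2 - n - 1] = -15*n^2 + 10*n - 1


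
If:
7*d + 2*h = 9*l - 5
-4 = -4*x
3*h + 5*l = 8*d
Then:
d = l - 15/37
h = l - 40/37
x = 1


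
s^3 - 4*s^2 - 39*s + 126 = (s - 7)*(s - 3)*(s + 6)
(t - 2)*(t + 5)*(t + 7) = t^3 + 10*t^2 + 11*t - 70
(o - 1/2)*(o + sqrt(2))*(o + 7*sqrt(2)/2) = o^3 - o^2/2 + 9*sqrt(2)*o^2/2 - 9*sqrt(2)*o/4 + 7*o - 7/2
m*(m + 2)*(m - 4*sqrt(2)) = m^3 - 4*sqrt(2)*m^2 + 2*m^2 - 8*sqrt(2)*m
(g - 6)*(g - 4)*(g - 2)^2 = g^4 - 14*g^3 + 68*g^2 - 136*g + 96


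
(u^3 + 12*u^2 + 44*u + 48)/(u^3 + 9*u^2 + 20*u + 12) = (u + 4)/(u + 1)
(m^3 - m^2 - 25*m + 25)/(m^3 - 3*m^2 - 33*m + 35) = (m - 5)/(m - 7)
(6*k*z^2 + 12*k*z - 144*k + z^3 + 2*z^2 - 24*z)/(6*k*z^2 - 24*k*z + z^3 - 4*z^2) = (z + 6)/z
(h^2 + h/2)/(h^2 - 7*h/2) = (2*h + 1)/(2*h - 7)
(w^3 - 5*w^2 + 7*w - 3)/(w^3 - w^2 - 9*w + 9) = (w - 1)/(w + 3)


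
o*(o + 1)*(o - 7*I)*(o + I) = o^4 + o^3 - 6*I*o^3 + 7*o^2 - 6*I*o^2 + 7*o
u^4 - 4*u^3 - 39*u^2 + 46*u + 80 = (u - 8)*(u - 2)*(u + 1)*(u + 5)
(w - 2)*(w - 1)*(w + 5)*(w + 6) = w^4 + 8*w^3 - w^2 - 68*w + 60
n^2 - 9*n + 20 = (n - 5)*(n - 4)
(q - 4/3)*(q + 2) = q^2 + 2*q/3 - 8/3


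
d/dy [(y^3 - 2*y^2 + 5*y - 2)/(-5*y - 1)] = (-10*y^3 + 7*y^2 + 4*y - 15)/(25*y^2 + 10*y + 1)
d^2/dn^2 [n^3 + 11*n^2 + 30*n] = 6*n + 22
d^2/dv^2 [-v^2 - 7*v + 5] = -2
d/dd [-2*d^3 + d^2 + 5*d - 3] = -6*d^2 + 2*d + 5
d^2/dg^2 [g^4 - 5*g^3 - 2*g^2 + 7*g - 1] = 12*g^2 - 30*g - 4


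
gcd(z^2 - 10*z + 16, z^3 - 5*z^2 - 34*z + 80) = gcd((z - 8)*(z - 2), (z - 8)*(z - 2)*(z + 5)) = z^2 - 10*z + 16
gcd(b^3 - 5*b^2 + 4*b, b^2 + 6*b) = b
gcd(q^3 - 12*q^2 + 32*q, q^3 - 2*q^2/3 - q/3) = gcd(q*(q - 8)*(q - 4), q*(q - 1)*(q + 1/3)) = q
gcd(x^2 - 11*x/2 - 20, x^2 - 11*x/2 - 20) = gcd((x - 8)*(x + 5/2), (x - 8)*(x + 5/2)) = x^2 - 11*x/2 - 20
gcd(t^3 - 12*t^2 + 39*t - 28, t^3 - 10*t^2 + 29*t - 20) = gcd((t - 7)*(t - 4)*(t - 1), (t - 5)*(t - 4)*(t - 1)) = t^2 - 5*t + 4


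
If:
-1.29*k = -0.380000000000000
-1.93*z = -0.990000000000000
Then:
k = 0.29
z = 0.51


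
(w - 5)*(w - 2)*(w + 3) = w^3 - 4*w^2 - 11*w + 30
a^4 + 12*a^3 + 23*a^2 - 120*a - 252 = (a - 3)*(a + 2)*(a + 6)*(a + 7)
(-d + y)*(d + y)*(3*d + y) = -3*d^3 - d^2*y + 3*d*y^2 + y^3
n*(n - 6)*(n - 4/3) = n^3 - 22*n^2/3 + 8*n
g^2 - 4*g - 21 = (g - 7)*(g + 3)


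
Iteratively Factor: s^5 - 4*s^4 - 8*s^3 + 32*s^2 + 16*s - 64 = (s + 2)*(s^4 - 6*s^3 + 4*s^2 + 24*s - 32) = (s - 4)*(s + 2)*(s^3 - 2*s^2 - 4*s + 8) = (s - 4)*(s - 2)*(s + 2)*(s^2 - 4) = (s - 4)*(s - 2)^2*(s + 2)*(s + 2)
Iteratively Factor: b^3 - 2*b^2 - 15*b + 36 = (b - 3)*(b^2 + b - 12) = (b - 3)*(b + 4)*(b - 3)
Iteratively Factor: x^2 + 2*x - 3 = (x + 3)*(x - 1)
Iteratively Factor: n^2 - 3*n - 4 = (n + 1)*(n - 4)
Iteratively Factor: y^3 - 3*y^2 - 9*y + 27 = (y - 3)*(y^2 - 9) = (y - 3)^2*(y + 3)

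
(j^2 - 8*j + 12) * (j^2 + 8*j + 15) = j^4 - 37*j^2 - 24*j + 180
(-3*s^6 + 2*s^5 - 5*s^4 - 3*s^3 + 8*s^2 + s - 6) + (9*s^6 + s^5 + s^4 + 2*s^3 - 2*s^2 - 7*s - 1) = 6*s^6 + 3*s^5 - 4*s^4 - s^3 + 6*s^2 - 6*s - 7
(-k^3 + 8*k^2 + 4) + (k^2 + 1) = -k^3 + 9*k^2 + 5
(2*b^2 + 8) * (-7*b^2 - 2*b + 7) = -14*b^4 - 4*b^3 - 42*b^2 - 16*b + 56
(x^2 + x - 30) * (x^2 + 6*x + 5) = x^4 + 7*x^3 - 19*x^2 - 175*x - 150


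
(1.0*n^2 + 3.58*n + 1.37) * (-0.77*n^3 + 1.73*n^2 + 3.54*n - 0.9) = -0.77*n^5 - 1.0266*n^4 + 8.6785*n^3 + 14.1433*n^2 + 1.6278*n - 1.233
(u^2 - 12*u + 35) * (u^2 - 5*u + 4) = u^4 - 17*u^3 + 99*u^2 - 223*u + 140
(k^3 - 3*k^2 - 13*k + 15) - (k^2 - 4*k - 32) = k^3 - 4*k^2 - 9*k + 47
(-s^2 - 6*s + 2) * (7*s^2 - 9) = -7*s^4 - 42*s^3 + 23*s^2 + 54*s - 18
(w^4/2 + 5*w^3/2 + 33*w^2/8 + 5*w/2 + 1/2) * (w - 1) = w^5/2 + 2*w^4 + 13*w^3/8 - 13*w^2/8 - 2*w - 1/2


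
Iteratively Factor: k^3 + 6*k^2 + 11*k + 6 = (k + 3)*(k^2 + 3*k + 2) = (k + 1)*(k + 3)*(k + 2)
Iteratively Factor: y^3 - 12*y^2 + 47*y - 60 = (y - 4)*(y^2 - 8*y + 15) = (y - 5)*(y - 4)*(y - 3)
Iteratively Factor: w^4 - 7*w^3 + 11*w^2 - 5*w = (w - 5)*(w^3 - 2*w^2 + w) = w*(w - 5)*(w^2 - 2*w + 1) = w*(w - 5)*(w - 1)*(w - 1)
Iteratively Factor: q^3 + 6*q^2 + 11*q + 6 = (q + 3)*(q^2 + 3*q + 2) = (q + 1)*(q + 3)*(q + 2)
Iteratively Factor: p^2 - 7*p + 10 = (p - 5)*(p - 2)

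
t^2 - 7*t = t*(t - 7)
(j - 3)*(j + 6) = j^2 + 3*j - 18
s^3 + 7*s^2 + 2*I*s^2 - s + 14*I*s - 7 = (s + 7)*(s + I)^2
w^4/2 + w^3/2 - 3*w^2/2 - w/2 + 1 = (w/2 + 1)*(w - 1)^2*(w + 1)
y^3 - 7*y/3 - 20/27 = (y - 5/3)*(y + 1/3)*(y + 4/3)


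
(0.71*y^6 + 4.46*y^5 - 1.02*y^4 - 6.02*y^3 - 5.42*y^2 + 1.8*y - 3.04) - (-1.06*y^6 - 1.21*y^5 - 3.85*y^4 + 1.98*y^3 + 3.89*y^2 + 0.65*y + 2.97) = 1.77*y^6 + 5.67*y^5 + 2.83*y^4 - 8.0*y^3 - 9.31*y^2 + 1.15*y - 6.01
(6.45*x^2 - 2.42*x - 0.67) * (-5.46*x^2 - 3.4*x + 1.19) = -35.217*x^4 - 8.7168*x^3 + 19.5617*x^2 - 0.6018*x - 0.7973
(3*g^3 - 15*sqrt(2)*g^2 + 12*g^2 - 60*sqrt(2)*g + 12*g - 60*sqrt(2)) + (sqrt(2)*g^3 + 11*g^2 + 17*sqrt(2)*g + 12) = sqrt(2)*g^3 + 3*g^3 - 15*sqrt(2)*g^2 + 23*g^2 - 43*sqrt(2)*g + 12*g - 60*sqrt(2) + 12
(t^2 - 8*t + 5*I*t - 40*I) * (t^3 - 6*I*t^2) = t^5 - 8*t^4 - I*t^4 + 30*t^3 + 8*I*t^3 - 240*t^2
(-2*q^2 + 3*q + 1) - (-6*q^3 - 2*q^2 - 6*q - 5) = 6*q^3 + 9*q + 6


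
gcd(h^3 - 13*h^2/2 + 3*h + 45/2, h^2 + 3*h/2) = h + 3/2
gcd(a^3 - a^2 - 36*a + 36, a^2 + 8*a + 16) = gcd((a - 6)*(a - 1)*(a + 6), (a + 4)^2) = 1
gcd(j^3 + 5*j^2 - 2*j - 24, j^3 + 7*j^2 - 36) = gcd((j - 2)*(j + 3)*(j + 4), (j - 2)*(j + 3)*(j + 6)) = j^2 + j - 6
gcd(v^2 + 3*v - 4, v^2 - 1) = v - 1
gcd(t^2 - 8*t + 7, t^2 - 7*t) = t - 7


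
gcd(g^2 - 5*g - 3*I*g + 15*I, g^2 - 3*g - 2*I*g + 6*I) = 1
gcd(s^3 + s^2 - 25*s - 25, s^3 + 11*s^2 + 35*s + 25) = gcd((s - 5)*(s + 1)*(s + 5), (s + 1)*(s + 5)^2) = s^2 + 6*s + 5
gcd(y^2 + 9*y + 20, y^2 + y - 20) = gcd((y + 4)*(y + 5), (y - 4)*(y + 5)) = y + 5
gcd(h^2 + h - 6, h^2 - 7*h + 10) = h - 2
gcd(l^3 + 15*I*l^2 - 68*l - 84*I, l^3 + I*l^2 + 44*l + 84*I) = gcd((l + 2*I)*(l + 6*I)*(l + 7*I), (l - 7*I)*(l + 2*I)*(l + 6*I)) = l^2 + 8*I*l - 12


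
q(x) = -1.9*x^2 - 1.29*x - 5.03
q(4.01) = -40.76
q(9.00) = -170.54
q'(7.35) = -29.22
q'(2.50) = -10.79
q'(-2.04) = 6.46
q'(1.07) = -5.36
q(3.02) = -26.25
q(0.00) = -5.03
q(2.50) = -20.13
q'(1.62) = -7.45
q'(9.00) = -35.49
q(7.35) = -117.15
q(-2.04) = -10.31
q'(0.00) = -1.29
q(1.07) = -8.59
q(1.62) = -12.11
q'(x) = -3.8*x - 1.29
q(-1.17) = -6.12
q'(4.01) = -16.53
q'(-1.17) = 3.16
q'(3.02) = -12.77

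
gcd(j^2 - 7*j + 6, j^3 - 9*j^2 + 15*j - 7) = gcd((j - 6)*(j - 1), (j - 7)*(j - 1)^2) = j - 1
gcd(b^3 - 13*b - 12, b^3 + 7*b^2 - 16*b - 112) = b - 4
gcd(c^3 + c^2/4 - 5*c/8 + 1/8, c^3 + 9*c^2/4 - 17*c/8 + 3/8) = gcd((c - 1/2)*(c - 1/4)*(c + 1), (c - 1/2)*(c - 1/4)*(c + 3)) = c^2 - 3*c/4 + 1/8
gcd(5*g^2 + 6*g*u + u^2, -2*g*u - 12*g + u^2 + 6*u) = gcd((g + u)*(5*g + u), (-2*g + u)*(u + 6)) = 1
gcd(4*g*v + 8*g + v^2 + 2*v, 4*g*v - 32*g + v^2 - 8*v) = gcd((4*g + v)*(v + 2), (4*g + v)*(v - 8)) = 4*g + v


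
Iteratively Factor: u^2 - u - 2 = (u + 1)*(u - 2)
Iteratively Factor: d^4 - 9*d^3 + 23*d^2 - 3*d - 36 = (d - 3)*(d^3 - 6*d^2 + 5*d + 12) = (d - 3)*(d + 1)*(d^2 - 7*d + 12) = (d - 4)*(d - 3)*(d + 1)*(d - 3)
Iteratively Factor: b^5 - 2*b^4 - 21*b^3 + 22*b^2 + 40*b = (b + 1)*(b^4 - 3*b^3 - 18*b^2 + 40*b) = (b - 2)*(b + 1)*(b^3 - b^2 - 20*b) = b*(b - 2)*(b + 1)*(b^2 - b - 20) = b*(b - 2)*(b + 1)*(b + 4)*(b - 5)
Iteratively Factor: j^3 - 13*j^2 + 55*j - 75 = (j - 3)*(j^2 - 10*j + 25) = (j - 5)*(j - 3)*(j - 5)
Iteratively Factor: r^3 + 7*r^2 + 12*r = (r)*(r^2 + 7*r + 12) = r*(r + 4)*(r + 3)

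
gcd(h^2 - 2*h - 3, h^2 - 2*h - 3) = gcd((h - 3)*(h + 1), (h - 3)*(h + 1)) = h^2 - 2*h - 3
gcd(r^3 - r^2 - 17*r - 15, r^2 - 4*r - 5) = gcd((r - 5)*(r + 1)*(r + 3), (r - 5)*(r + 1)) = r^2 - 4*r - 5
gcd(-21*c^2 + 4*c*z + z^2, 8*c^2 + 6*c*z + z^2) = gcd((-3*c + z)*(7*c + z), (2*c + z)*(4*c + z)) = 1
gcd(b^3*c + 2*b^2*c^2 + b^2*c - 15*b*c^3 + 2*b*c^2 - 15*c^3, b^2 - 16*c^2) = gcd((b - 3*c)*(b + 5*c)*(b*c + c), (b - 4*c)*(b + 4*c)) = 1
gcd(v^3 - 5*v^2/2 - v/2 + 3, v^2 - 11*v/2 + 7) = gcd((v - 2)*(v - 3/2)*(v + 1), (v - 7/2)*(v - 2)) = v - 2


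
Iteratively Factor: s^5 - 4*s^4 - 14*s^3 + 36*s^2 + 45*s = (s)*(s^4 - 4*s^3 - 14*s^2 + 36*s + 45) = s*(s + 1)*(s^3 - 5*s^2 - 9*s + 45) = s*(s - 5)*(s + 1)*(s^2 - 9) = s*(s - 5)*(s - 3)*(s + 1)*(s + 3)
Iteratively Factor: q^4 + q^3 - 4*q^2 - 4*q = (q - 2)*(q^3 + 3*q^2 + 2*q) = (q - 2)*(q + 1)*(q^2 + 2*q) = q*(q - 2)*(q + 1)*(q + 2)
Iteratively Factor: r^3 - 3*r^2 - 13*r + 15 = (r - 5)*(r^2 + 2*r - 3) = (r - 5)*(r - 1)*(r + 3)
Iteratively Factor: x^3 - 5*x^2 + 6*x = (x - 3)*(x^2 - 2*x) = x*(x - 3)*(x - 2)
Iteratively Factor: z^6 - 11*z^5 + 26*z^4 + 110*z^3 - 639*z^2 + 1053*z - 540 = (z - 3)*(z^5 - 8*z^4 + 2*z^3 + 116*z^2 - 291*z + 180) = (z - 3)^2*(z^4 - 5*z^3 - 13*z^2 + 77*z - 60) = (z - 3)^2*(z + 4)*(z^3 - 9*z^2 + 23*z - 15) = (z - 5)*(z - 3)^2*(z + 4)*(z^2 - 4*z + 3) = (z - 5)*(z - 3)^2*(z - 1)*(z + 4)*(z - 3)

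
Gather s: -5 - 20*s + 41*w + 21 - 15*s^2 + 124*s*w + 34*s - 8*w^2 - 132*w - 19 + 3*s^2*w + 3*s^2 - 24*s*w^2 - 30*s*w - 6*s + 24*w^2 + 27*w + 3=s^2*(3*w - 12) + s*(-24*w^2 + 94*w + 8) + 16*w^2 - 64*w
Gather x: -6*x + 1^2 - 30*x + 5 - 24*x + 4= 10 - 60*x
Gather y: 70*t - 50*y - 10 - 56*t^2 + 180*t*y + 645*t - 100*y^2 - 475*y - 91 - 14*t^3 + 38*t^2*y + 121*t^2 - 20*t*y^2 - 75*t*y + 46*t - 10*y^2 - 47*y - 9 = -14*t^3 + 65*t^2 + 761*t + y^2*(-20*t - 110) + y*(38*t^2 + 105*t - 572) - 110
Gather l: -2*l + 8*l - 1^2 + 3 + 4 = 6*l + 6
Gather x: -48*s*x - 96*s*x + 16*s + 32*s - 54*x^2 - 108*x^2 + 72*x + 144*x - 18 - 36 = 48*s - 162*x^2 + x*(216 - 144*s) - 54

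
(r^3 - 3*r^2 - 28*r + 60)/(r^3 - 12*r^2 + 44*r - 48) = (r + 5)/(r - 4)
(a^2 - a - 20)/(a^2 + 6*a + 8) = (a - 5)/(a + 2)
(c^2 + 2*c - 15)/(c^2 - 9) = (c + 5)/(c + 3)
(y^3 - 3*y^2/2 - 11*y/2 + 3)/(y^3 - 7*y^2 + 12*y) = (y^2 + 3*y/2 - 1)/(y*(y - 4))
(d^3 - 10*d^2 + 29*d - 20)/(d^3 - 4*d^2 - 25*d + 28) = (d^2 - 9*d + 20)/(d^2 - 3*d - 28)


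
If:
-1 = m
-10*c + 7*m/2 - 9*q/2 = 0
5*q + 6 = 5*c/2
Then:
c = 38/245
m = -1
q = -55/49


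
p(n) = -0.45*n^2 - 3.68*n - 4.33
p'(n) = -0.9*n - 3.68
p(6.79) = -50.06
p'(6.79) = -9.79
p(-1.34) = -0.21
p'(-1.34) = -2.47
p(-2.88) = 2.54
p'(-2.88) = -1.09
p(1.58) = -11.27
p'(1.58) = -5.10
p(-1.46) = 0.08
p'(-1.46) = -2.37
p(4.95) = -33.57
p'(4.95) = -8.14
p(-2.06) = 1.34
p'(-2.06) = -1.83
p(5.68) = -39.75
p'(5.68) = -8.79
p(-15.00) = -50.38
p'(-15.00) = 9.82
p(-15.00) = -50.38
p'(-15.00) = 9.82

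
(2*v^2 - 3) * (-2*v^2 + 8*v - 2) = -4*v^4 + 16*v^3 + 2*v^2 - 24*v + 6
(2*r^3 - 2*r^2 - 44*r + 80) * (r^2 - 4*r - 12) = 2*r^5 - 10*r^4 - 60*r^3 + 280*r^2 + 208*r - 960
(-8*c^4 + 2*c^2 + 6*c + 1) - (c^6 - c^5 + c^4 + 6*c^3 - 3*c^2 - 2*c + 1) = -c^6 + c^5 - 9*c^4 - 6*c^3 + 5*c^2 + 8*c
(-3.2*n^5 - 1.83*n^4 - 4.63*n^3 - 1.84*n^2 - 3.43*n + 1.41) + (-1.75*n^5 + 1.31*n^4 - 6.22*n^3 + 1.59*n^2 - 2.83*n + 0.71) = -4.95*n^5 - 0.52*n^4 - 10.85*n^3 - 0.25*n^2 - 6.26*n + 2.12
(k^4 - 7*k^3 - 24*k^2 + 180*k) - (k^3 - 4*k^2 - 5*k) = k^4 - 8*k^3 - 20*k^2 + 185*k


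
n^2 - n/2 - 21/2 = (n - 7/2)*(n + 3)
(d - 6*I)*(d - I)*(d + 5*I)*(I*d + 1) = I*d^4 + 3*d^3 + 27*I*d^2 + 59*d - 30*I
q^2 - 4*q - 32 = (q - 8)*(q + 4)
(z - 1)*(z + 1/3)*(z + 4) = z^3 + 10*z^2/3 - 3*z - 4/3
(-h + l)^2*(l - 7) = h^2*l - 7*h^2 - 2*h*l^2 + 14*h*l + l^3 - 7*l^2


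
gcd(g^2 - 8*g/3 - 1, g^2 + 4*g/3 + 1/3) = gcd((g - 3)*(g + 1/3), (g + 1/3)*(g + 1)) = g + 1/3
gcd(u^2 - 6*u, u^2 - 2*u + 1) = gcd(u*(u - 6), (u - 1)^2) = 1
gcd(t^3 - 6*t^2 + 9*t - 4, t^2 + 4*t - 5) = t - 1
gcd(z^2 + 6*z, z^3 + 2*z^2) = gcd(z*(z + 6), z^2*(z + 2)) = z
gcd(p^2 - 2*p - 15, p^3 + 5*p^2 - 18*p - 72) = p + 3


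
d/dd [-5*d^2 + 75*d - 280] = 75 - 10*d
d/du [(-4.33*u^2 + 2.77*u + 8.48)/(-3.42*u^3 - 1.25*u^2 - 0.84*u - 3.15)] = (-14.8086*u^4 + 18.9468*u^3 + 94.1045*u^2 + 48.479*u - 1.6023)/(11.6964*u^6 + 8.55*u^5 + 7.3081*u^4 + 23.646*u^3 + 8.5806*u^2 + 5.292*u + 9.9225)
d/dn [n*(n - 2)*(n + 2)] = 3*n^2 - 4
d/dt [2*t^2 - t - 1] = 4*t - 1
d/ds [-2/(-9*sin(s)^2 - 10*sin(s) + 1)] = -4*(9*sin(s) + 5)*cos(s)/(9*sin(s)^2 + 10*sin(s) - 1)^2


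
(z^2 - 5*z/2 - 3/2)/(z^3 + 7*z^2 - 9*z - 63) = (z + 1/2)/(z^2 + 10*z + 21)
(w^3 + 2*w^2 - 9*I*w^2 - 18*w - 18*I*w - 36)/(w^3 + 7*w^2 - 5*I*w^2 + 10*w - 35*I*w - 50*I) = (w^2 - 9*I*w - 18)/(w^2 + 5*w*(1 - I) - 25*I)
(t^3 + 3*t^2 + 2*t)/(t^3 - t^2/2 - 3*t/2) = 2*(t + 2)/(2*t - 3)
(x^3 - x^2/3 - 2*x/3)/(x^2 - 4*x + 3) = x*(3*x + 2)/(3*(x - 3))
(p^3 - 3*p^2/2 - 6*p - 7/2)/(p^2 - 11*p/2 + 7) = (p^2 + 2*p + 1)/(p - 2)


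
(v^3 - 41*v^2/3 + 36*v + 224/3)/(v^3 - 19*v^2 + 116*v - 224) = (v + 4/3)/(v - 4)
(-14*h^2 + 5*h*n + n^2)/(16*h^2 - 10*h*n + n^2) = (-7*h - n)/(8*h - n)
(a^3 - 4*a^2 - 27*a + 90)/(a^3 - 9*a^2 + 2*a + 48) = (a^2 - a - 30)/(a^2 - 6*a - 16)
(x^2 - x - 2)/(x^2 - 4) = (x + 1)/(x + 2)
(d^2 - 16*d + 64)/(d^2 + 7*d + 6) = (d^2 - 16*d + 64)/(d^2 + 7*d + 6)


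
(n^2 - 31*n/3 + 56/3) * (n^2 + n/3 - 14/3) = n^4 - 10*n^3 + 95*n^2/9 + 490*n/9 - 784/9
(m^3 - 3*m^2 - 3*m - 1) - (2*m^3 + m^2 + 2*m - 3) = -m^3 - 4*m^2 - 5*m + 2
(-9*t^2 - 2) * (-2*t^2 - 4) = 18*t^4 + 40*t^2 + 8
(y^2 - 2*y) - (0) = y^2 - 2*y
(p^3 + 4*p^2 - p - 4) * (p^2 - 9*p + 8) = p^5 - 5*p^4 - 29*p^3 + 37*p^2 + 28*p - 32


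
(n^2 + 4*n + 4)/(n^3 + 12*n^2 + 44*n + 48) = (n + 2)/(n^2 + 10*n + 24)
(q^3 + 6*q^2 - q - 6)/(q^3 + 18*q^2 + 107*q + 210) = (q^2 - 1)/(q^2 + 12*q + 35)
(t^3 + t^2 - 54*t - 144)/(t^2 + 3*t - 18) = (t^2 - 5*t - 24)/(t - 3)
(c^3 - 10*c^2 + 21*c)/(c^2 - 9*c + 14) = c*(c - 3)/(c - 2)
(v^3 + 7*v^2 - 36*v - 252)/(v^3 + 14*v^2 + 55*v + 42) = (v - 6)/(v + 1)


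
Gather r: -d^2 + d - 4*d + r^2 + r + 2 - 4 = -d^2 - 3*d + r^2 + r - 2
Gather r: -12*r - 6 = -12*r - 6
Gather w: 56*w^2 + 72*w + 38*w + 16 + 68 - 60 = 56*w^2 + 110*w + 24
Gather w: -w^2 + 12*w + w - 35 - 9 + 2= -w^2 + 13*w - 42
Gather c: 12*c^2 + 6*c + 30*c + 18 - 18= 12*c^2 + 36*c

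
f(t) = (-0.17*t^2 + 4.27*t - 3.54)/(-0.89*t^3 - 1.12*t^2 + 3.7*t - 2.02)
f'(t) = (4.27 - 0.34*t)/(-0.89*t^3 - 1.12*t^2 + 3.7*t - 2.02) + (-0.17*t^2 + 4.27*t - 3.54)*(2.67*t^2 + 2.24*t - 3.7)/(-0.89*t^3 - 1.12*t^2 + 3.7*t - 2.02)^2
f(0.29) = 2.18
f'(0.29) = 1.87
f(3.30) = -0.26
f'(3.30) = 0.15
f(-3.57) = -1.91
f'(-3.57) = -3.37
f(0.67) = 2.43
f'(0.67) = -5.19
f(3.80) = -0.19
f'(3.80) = 0.10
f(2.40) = -0.48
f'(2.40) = 0.40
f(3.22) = -0.27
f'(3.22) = 0.17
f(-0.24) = 1.55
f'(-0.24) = 0.66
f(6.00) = -0.08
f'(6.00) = 0.03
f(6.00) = -0.08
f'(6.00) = 0.03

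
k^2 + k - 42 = (k - 6)*(k + 7)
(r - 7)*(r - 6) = r^2 - 13*r + 42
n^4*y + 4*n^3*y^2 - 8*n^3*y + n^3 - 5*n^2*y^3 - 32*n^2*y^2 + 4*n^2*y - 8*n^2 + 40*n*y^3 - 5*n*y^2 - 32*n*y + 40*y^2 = (n - 8)*(n - y)*(n + 5*y)*(n*y + 1)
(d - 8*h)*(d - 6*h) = d^2 - 14*d*h + 48*h^2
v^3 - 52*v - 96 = (v - 8)*(v + 2)*(v + 6)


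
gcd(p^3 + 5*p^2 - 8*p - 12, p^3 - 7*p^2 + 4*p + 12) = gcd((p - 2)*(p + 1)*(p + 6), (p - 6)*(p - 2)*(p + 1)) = p^2 - p - 2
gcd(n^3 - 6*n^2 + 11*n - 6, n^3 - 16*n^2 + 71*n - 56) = n - 1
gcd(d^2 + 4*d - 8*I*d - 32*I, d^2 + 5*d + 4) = d + 4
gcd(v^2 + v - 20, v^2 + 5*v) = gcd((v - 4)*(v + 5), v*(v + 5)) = v + 5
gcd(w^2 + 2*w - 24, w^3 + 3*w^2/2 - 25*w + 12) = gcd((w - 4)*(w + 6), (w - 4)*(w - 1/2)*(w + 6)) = w^2 + 2*w - 24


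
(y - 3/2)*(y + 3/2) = y^2 - 9/4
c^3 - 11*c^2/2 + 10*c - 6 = (c - 2)^2*(c - 3/2)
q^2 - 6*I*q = q*(q - 6*I)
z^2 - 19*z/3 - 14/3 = (z - 7)*(z + 2/3)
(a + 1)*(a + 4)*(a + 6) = a^3 + 11*a^2 + 34*a + 24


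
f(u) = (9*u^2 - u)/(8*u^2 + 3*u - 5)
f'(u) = (-16*u - 3)*(9*u^2 - u)/(8*u^2 + 3*u - 5)^2 + (18*u - 1)/(8*u^2 + 3*u - 5) = 5*(7*u^2 - 18*u + 1)/(64*u^4 + 48*u^3 - 71*u^2 - 30*u + 25)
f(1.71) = 1.05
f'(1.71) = -0.08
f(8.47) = 1.07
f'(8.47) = 0.00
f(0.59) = -5.71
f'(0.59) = -181.21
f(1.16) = 1.18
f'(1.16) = -0.61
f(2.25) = 1.03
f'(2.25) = -0.01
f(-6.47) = 1.23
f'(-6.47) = 0.02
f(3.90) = 1.04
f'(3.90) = 0.01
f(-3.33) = 1.40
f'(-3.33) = 0.13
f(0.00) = 0.00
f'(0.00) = 0.20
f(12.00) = 1.09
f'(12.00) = 0.00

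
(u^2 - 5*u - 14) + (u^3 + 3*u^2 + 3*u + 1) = u^3 + 4*u^2 - 2*u - 13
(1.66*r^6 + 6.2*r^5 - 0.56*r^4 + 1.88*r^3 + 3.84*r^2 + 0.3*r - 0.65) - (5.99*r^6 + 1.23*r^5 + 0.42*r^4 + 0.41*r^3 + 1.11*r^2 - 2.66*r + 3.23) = -4.33*r^6 + 4.97*r^5 - 0.98*r^4 + 1.47*r^3 + 2.73*r^2 + 2.96*r - 3.88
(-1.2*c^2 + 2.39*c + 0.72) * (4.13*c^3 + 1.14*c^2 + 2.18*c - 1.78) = -4.956*c^5 + 8.5027*c^4 + 3.0822*c^3 + 8.167*c^2 - 2.6846*c - 1.2816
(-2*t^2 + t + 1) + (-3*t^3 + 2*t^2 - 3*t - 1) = -3*t^3 - 2*t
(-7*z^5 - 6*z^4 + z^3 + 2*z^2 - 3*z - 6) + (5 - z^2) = -7*z^5 - 6*z^4 + z^3 + z^2 - 3*z - 1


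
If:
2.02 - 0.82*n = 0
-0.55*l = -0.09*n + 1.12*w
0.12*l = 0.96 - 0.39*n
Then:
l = -0.01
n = 2.46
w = 0.20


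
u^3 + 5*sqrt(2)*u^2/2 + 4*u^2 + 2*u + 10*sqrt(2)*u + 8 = (u + 4)*(u + sqrt(2)/2)*(u + 2*sqrt(2))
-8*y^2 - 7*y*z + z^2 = (-8*y + z)*(y + z)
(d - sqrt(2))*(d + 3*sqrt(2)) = d^2 + 2*sqrt(2)*d - 6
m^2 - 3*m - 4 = (m - 4)*(m + 1)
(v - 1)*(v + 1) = v^2 - 1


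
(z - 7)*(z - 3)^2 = z^3 - 13*z^2 + 51*z - 63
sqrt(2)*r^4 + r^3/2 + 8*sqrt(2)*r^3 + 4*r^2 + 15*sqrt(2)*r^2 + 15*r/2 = r*(r + 3)*(r + 5)*(sqrt(2)*r + 1/2)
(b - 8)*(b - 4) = b^2 - 12*b + 32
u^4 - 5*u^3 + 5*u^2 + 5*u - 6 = (u - 3)*(u - 2)*(u - 1)*(u + 1)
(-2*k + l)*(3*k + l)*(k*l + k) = -6*k^3*l - 6*k^3 + k^2*l^2 + k^2*l + k*l^3 + k*l^2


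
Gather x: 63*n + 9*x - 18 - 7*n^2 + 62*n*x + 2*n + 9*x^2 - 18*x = -7*n^2 + 65*n + 9*x^2 + x*(62*n - 9) - 18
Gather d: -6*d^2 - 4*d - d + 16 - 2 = -6*d^2 - 5*d + 14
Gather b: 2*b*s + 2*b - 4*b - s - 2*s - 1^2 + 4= b*(2*s - 2) - 3*s + 3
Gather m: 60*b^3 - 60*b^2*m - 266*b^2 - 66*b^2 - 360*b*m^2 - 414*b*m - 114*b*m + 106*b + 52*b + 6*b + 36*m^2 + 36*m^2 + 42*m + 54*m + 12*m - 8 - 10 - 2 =60*b^3 - 332*b^2 + 164*b + m^2*(72 - 360*b) + m*(-60*b^2 - 528*b + 108) - 20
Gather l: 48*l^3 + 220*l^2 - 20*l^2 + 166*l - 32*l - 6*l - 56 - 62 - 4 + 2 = 48*l^3 + 200*l^2 + 128*l - 120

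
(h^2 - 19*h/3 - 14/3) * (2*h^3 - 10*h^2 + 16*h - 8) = 2*h^5 - 68*h^4/3 + 70*h^3 - 188*h^2/3 - 24*h + 112/3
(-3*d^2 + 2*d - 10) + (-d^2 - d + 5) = -4*d^2 + d - 5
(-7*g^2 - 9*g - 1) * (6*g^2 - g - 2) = -42*g^4 - 47*g^3 + 17*g^2 + 19*g + 2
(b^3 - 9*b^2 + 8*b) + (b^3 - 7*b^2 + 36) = 2*b^3 - 16*b^2 + 8*b + 36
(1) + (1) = 2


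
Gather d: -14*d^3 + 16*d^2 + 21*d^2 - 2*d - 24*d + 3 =-14*d^3 + 37*d^2 - 26*d + 3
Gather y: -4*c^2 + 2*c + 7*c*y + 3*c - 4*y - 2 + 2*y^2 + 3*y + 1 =-4*c^2 + 5*c + 2*y^2 + y*(7*c - 1) - 1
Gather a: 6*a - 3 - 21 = 6*a - 24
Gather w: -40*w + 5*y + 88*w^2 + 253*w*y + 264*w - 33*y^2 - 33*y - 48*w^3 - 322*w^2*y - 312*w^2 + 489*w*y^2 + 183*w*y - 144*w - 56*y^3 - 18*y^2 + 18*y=-48*w^3 + w^2*(-322*y - 224) + w*(489*y^2 + 436*y + 80) - 56*y^3 - 51*y^2 - 10*y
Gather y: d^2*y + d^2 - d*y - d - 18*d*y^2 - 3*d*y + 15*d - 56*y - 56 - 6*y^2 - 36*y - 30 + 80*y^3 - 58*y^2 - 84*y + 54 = d^2 + 14*d + 80*y^3 + y^2*(-18*d - 64) + y*(d^2 - 4*d - 176) - 32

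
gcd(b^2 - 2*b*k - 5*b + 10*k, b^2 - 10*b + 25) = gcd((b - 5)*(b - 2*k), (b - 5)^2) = b - 5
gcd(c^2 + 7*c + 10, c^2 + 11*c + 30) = c + 5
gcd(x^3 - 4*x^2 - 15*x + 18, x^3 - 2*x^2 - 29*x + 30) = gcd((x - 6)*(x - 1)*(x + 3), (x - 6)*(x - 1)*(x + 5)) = x^2 - 7*x + 6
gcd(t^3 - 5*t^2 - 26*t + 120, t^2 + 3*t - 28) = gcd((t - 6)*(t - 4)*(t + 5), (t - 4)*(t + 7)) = t - 4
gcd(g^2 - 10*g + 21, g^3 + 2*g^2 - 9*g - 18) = g - 3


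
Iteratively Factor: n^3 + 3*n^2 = (n)*(n^2 + 3*n) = n^2*(n + 3)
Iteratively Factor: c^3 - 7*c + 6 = (c - 2)*(c^2 + 2*c - 3) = (c - 2)*(c - 1)*(c + 3)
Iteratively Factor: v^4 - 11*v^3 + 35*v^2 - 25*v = (v - 1)*(v^3 - 10*v^2 + 25*v) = (v - 5)*(v - 1)*(v^2 - 5*v) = (v - 5)^2*(v - 1)*(v)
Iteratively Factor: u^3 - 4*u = (u)*(u^2 - 4) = u*(u - 2)*(u + 2)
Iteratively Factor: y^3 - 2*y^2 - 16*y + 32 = (y + 4)*(y^2 - 6*y + 8) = (y - 4)*(y + 4)*(y - 2)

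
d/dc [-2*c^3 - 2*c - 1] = -6*c^2 - 2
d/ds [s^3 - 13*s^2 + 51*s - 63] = 3*s^2 - 26*s + 51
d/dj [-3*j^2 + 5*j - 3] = 5 - 6*j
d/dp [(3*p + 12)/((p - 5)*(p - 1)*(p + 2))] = 6*(-p^3 - 4*p^2 + 16*p + 19)/(p^6 - 8*p^5 + 2*p^4 + 76*p^3 - 31*p^2 - 140*p + 100)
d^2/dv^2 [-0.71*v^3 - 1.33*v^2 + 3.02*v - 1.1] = -4.26*v - 2.66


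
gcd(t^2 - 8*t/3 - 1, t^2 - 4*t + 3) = t - 3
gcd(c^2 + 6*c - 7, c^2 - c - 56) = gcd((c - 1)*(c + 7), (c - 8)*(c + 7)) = c + 7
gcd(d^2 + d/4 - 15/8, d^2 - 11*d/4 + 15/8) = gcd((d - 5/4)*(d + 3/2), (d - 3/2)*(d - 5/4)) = d - 5/4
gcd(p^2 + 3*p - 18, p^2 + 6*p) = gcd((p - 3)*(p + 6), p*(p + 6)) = p + 6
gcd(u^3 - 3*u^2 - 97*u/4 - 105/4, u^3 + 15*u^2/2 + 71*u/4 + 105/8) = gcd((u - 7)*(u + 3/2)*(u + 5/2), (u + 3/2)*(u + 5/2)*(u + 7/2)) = u^2 + 4*u + 15/4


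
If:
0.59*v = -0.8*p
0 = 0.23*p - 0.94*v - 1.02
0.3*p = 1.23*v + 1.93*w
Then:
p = 0.68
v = -0.92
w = 0.69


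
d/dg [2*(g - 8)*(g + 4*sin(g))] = 2*g + 2*(g - 8)*(4*cos(g) + 1) + 8*sin(g)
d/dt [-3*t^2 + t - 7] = 1 - 6*t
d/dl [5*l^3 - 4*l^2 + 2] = l*(15*l - 8)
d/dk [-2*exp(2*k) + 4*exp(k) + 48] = 4*(1 - exp(k))*exp(k)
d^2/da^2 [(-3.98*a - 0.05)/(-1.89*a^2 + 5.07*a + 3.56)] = ((40.1682 - 45.1332*a)*(-1.89*a^2 + 5.07*a + 3.56) - (3.78*a - 5.07)*(3.98*a + 0.05)*(7.56*a - 10.14))/(-1.89*a^2 + 5.07*a + 3.56)^3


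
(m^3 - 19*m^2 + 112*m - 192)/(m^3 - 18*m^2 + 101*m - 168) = (m - 8)/(m - 7)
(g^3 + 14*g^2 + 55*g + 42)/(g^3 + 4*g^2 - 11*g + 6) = (g^2 + 8*g + 7)/(g^2 - 2*g + 1)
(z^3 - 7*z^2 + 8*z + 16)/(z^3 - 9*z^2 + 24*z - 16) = (z + 1)/(z - 1)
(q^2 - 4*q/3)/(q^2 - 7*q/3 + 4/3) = q/(q - 1)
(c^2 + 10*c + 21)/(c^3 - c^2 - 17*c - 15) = (c + 7)/(c^2 - 4*c - 5)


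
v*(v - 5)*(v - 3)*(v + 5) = v^4 - 3*v^3 - 25*v^2 + 75*v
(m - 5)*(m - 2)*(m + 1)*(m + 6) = m^4 - 33*m^2 + 28*m + 60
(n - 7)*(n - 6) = n^2 - 13*n + 42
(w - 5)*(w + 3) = w^2 - 2*w - 15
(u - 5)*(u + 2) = u^2 - 3*u - 10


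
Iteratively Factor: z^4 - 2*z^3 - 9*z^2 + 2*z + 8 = (z - 1)*(z^3 - z^2 - 10*z - 8) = (z - 4)*(z - 1)*(z^2 + 3*z + 2) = (z - 4)*(z - 1)*(z + 1)*(z + 2)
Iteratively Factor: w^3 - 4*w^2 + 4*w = (w)*(w^2 - 4*w + 4) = w*(w - 2)*(w - 2)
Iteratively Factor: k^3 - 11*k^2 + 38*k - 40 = (k - 2)*(k^2 - 9*k + 20) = (k - 4)*(k - 2)*(k - 5)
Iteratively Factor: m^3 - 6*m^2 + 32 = (m + 2)*(m^2 - 8*m + 16) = (m - 4)*(m + 2)*(m - 4)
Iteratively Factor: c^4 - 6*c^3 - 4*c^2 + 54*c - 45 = (c - 5)*(c^3 - c^2 - 9*c + 9) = (c - 5)*(c - 3)*(c^2 + 2*c - 3) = (c - 5)*(c - 3)*(c + 3)*(c - 1)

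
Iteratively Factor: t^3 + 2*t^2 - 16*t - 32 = (t + 2)*(t^2 - 16) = (t - 4)*(t + 2)*(t + 4)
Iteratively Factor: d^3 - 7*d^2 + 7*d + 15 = (d + 1)*(d^2 - 8*d + 15) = (d - 5)*(d + 1)*(d - 3)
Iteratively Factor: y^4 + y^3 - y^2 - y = (y + 1)*(y^3 - y) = y*(y + 1)*(y^2 - 1) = y*(y + 1)^2*(y - 1)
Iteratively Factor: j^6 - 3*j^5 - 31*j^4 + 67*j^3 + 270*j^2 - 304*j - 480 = (j - 2)*(j^5 - j^4 - 33*j^3 + j^2 + 272*j + 240) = (j - 4)*(j - 2)*(j^4 + 3*j^3 - 21*j^2 - 83*j - 60) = (j - 5)*(j - 4)*(j - 2)*(j^3 + 8*j^2 + 19*j + 12) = (j - 5)*(j - 4)*(j - 2)*(j + 4)*(j^2 + 4*j + 3) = (j - 5)*(j - 4)*(j - 2)*(j + 3)*(j + 4)*(j + 1)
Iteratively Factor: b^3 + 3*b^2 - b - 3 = (b + 3)*(b^2 - 1) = (b - 1)*(b + 3)*(b + 1)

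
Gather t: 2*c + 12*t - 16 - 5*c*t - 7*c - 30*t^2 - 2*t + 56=-5*c - 30*t^2 + t*(10 - 5*c) + 40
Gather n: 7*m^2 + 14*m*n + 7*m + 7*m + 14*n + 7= 7*m^2 + 14*m + n*(14*m + 14) + 7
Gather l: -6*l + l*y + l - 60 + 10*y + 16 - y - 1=l*(y - 5) + 9*y - 45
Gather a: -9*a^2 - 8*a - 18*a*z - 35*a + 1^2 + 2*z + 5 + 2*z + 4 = -9*a^2 + a*(-18*z - 43) + 4*z + 10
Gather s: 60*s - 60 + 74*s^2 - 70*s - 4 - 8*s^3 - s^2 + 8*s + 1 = -8*s^3 + 73*s^2 - 2*s - 63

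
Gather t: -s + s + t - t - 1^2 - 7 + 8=0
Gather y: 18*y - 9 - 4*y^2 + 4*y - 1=-4*y^2 + 22*y - 10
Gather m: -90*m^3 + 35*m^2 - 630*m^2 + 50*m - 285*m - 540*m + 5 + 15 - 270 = -90*m^3 - 595*m^2 - 775*m - 250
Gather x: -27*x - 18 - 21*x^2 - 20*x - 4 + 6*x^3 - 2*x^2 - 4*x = 6*x^3 - 23*x^2 - 51*x - 22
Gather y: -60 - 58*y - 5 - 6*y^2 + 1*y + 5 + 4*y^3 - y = 4*y^3 - 6*y^2 - 58*y - 60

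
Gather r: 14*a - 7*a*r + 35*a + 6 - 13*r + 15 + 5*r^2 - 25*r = 49*a + 5*r^2 + r*(-7*a - 38) + 21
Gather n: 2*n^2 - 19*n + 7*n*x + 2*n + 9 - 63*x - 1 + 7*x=2*n^2 + n*(7*x - 17) - 56*x + 8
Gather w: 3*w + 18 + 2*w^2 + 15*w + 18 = 2*w^2 + 18*w + 36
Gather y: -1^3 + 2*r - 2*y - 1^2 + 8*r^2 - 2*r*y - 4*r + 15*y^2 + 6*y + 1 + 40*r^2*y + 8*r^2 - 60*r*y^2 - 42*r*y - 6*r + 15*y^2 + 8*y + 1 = 16*r^2 - 8*r + y^2*(30 - 60*r) + y*(40*r^2 - 44*r + 12)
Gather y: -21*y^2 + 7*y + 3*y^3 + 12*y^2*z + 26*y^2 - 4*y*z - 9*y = 3*y^3 + y^2*(12*z + 5) + y*(-4*z - 2)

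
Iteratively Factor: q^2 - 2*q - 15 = (q - 5)*(q + 3)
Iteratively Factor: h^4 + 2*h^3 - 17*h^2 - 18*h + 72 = (h + 4)*(h^3 - 2*h^2 - 9*h + 18) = (h - 3)*(h + 4)*(h^2 + h - 6) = (h - 3)*(h + 3)*(h + 4)*(h - 2)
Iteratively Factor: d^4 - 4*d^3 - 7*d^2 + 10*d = (d)*(d^3 - 4*d^2 - 7*d + 10) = d*(d + 2)*(d^2 - 6*d + 5) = d*(d - 1)*(d + 2)*(d - 5)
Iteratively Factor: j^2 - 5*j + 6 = (j - 3)*(j - 2)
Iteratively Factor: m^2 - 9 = (m - 3)*(m + 3)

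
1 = 1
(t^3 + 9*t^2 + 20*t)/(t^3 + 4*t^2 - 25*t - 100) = t/(t - 5)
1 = 1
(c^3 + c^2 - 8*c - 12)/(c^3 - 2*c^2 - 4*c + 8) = (c^2 - c - 6)/(c^2 - 4*c + 4)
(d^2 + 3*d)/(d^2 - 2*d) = (d + 3)/(d - 2)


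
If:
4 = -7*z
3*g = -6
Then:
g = -2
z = -4/7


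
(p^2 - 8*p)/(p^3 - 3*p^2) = (p - 8)/(p*(p - 3))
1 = 1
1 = 1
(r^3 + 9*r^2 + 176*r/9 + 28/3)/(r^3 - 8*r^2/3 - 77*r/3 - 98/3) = (r^2 + 20*r/3 + 4)/(r^2 - 5*r - 14)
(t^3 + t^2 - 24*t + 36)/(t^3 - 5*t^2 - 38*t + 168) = (t^2 - 5*t + 6)/(t^2 - 11*t + 28)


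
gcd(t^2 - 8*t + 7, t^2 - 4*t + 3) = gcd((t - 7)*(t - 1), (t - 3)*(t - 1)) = t - 1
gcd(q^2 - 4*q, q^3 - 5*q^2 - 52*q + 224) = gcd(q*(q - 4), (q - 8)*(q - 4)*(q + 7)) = q - 4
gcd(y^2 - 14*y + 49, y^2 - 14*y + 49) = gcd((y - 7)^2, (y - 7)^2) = y^2 - 14*y + 49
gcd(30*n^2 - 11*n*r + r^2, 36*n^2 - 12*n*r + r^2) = -6*n + r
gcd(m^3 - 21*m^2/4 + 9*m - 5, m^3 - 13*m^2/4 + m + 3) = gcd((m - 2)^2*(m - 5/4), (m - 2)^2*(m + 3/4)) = m^2 - 4*m + 4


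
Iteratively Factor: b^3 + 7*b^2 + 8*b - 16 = (b + 4)*(b^2 + 3*b - 4) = (b - 1)*(b + 4)*(b + 4)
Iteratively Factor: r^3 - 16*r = (r - 4)*(r^2 + 4*r) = (r - 4)*(r + 4)*(r)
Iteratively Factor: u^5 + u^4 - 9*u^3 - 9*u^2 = (u - 3)*(u^4 + 4*u^3 + 3*u^2) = (u - 3)*(u + 3)*(u^3 + u^2) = u*(u - 3)*(u + 3)*(u^2 + u) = u^2*(u - 3)*(u + 3)*(u + 1)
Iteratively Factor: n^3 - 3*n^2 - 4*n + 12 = (n - 3)*(n^2 - 4) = (n - 3)*(n + 2)*(n - 2)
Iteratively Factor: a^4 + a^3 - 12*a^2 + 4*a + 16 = (a - 2)*(a^3 + 3*a^2 - 6*a - 8) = (a - 2)^2*(a^2 + 5*a + 4) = (a - 2)^2*(a + 4)*(a + 1)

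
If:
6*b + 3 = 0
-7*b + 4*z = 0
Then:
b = -1/2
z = -7/8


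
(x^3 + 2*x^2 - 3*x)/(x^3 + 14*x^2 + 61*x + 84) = x*(x - 1)/(x^2 + 11*x + 28)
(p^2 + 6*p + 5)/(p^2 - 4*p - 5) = (p + 5)/(p - 5)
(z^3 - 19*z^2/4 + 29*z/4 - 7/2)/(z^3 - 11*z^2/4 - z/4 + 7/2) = (z - 1)/(z + 1)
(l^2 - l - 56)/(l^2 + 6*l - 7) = (l - 8)/(l - 1)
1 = 1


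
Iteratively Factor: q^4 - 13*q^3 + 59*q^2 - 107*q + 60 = (q - 1)*(q^3 - 12*q^2 + 47*q - 60) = (q - 3)*(q - 1)*(q^2 - 9*q + 20) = (q - 4)*(q - 3)*(q - 1)*(q - 5)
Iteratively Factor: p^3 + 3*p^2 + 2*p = (p + 1)*(p^2 + 2*p) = (p + 1)*(p + 2)*(p)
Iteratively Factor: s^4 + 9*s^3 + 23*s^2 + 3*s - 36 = (s + 4)*(s^3 + 5*s^2 + 3*s - 9) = (s + 3)*(s + 4)*(s^2 + 2*s - 3) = (s + 3)^2*(s + 4)*(s - 1)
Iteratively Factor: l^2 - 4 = (l - 2)*(l + 2)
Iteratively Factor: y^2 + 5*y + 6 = (y + 3)*(y + 2)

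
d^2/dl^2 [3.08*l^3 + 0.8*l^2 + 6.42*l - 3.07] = 18.48*l + 1.6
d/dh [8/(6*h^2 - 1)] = -96*h/(6*h^2 - 1)^2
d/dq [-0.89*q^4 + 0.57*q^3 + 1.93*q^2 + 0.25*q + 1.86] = -3.56*q^3 + 1.71*q^2 + 3.86*q + 0.25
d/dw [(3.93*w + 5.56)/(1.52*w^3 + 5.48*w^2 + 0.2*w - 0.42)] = (5.9736*w^3 + 21.5364*w^2 + 0.786*w - (3.93*w + 5.56)*(4.56*w^2 + 10.96*w + 0.2) - 1.6506)/(1.52*w^3 + 5.48*w^2 + 0.2*w - 0.42)^2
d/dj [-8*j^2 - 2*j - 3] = -16*j - 2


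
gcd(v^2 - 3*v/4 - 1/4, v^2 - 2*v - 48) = 1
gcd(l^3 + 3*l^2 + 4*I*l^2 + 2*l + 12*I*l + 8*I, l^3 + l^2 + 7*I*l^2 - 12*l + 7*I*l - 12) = l^2 + l*(1 + 4*I) + 4*I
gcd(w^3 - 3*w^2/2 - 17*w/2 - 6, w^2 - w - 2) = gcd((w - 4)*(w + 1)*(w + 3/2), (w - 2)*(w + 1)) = w + 1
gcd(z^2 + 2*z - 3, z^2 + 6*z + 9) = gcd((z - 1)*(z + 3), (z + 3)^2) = z + 3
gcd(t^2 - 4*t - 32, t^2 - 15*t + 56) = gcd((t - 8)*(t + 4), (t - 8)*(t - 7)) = t - 8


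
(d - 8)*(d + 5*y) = d^2 + 5*d*y - 8*d - 40*y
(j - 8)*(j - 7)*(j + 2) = j^3 - 13*j^2 + 26*j + 112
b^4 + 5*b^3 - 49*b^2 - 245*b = b*(b - 7)*(b + 5)*(b + 7)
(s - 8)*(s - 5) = s^2 - 13*s + 40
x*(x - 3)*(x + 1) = x^3 - 2*x^2 - 3*x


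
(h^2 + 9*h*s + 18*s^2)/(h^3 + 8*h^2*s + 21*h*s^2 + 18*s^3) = (h + 6*s)/(h^2 + 5*h*s + 6*s^2)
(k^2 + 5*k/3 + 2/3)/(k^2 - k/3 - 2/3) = (k + 1)/(k - 1)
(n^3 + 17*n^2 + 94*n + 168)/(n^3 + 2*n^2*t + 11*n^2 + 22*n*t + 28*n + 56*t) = (n + 6)/(n + 2*t)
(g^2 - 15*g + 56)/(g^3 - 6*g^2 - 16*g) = (g - 7)/(g*(g + 2))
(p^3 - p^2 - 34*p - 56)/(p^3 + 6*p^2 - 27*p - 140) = (p^2 - 5*p - 14)/(p^2 + 2*p - 35)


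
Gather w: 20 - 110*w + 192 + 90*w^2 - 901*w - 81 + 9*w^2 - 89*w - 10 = 99*w^2 - 1100*w + 121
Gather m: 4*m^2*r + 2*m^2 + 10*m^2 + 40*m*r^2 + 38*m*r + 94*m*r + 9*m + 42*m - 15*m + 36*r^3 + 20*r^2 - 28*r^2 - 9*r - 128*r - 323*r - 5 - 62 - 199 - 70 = m^2*(4*r + 12) + m*(40*r^2 + 132*r + 36) + 36*r^3 - 8*r^2 - 460*r - 336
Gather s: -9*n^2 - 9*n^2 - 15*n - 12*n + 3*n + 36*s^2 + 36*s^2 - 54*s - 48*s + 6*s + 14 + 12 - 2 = -18*n^2 - 24*n + 72*s^2 - 96*s + 24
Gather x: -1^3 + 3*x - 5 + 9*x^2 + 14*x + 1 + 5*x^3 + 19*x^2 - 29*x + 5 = 5*x^3 + 28*x^2 - 12*x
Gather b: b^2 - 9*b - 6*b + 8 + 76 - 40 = b^2 - 15*b + 44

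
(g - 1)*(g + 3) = g^2 + 2*g - 3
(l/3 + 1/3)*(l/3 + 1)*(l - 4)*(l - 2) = l^4/9 - 2*l^3/9 - 13*l^2/9 + 14*l/9 + 8/3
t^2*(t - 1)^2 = t^4 - 2*t^3 + t^2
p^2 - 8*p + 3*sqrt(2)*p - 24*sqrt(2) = (p - 8)*(p + 3*sqrt(2))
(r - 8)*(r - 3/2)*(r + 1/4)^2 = r^4 - 9*r^3 + 117*r^2/16 + 173*r/32 + 3/4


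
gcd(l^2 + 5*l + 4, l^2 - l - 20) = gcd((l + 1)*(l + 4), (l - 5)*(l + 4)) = l + 4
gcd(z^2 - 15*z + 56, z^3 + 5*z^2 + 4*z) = 1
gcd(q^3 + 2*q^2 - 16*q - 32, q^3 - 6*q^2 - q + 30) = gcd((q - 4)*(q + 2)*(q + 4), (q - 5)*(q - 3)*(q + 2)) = q + 2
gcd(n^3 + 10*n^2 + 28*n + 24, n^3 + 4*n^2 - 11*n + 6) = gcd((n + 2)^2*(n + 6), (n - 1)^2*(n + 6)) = n + 6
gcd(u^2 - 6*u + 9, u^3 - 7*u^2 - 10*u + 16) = 1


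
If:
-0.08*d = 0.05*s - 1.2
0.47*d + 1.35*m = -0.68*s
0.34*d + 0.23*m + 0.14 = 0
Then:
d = 5.93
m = -9.37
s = 14.51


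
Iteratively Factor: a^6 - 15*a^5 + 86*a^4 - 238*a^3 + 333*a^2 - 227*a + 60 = (a - 5)*(a^5 - 10*a^4 + 36*a^3 - 58*a^2 + 43*a - 12) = (a - 5)*(a - 1)*(a^4 - 9*a^3 + 27*a^2 - 31*a + 12) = (a - 5)*(a - 1)^2*(a^3 - 8*a^2 + 19*a - 12) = (a - 5)*(a - 3)*(a - 1)^2*(a^2 - 5*a + 4) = (a - 5)*(a - 4)*(a - 3)*(a - 1)^2*(a - 1)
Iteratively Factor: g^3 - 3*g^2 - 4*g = (g - 4)*(g^2 + g) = (g - 4)*(g + 1)*(g)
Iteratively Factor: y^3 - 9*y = (y)*(y^2 - 9) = y*(y - 3)*(y + 3)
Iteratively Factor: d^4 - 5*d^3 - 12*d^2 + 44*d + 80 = (d + 2)*(d^3 - 7*d^2 + 2*d + 40) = (d - 4)*(d + 2)*(d^2 - 3*d - 10) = (d - 4)*(d + 2)^2*(d - 5)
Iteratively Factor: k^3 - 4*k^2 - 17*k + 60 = (k - 5)*(k^2 + k - 12) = (k - 5)*(k - 3)*(k + 4)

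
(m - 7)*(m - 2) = m^2 - 9*m + 14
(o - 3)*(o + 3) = o^2 - 9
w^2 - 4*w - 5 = (w - 5)*(w + 1)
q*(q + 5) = q^2 + 5*q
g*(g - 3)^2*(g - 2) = g^4 - 8*g^3 + 21*g^2 - 18*g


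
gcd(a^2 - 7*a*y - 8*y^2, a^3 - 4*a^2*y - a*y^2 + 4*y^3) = a + y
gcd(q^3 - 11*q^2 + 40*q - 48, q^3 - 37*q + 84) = q^2 - 7*q + 12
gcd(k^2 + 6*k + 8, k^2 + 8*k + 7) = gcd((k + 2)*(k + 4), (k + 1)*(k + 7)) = 1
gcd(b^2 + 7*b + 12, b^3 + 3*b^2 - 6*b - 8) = b + 4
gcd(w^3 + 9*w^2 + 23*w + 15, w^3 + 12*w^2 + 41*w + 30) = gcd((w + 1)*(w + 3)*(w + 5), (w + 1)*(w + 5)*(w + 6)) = w^2 + 6*w + 5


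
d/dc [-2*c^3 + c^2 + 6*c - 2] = -6*c^2 + 2*c + 6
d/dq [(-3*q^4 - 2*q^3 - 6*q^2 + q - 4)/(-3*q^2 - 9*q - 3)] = (6*q^5 + 29*q^4 + 24*q^3 + 25*q^2 + 4*q - 13)/(3*(q^4 + 6*q^3 + 11*q^2 + 6*q + 1))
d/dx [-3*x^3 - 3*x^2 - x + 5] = -9*x^2 - 6*x - 1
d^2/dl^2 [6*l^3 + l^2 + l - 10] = 36*l + 2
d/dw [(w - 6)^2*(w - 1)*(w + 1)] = 4*w^3 - 36*w^2 + 70*w + 12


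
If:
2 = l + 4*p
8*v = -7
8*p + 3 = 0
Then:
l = 7/2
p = -3/8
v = -7/8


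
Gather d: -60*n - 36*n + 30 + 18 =48 - 96*n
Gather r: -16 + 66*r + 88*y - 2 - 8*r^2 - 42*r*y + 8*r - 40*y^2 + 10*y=-8*r^2 + r*(74 - 42*y) - 40*y^2 + 98*y - 18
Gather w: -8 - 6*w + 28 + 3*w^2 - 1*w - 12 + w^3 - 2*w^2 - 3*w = w^3 + w^2 - 10*w + 8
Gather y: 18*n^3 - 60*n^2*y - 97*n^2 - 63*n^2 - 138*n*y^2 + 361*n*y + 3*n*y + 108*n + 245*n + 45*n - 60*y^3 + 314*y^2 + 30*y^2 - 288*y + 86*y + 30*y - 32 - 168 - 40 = 18*n^3 - 160*n^2 + 398*n - 60*y^3 + y^2*(344 - 138*n) + y*(-60*n^2 + 364*n - 172) - 240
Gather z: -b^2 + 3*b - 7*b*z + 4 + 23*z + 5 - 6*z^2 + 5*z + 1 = -b^2 + 3*b - 6*z^2 + z*(28 - 7*b) + 10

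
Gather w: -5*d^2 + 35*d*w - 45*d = -5*d^2 + 35*d*w - 45*d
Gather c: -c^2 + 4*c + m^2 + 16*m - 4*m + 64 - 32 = -c^2 + 4*c + m^2 + 12*m + 32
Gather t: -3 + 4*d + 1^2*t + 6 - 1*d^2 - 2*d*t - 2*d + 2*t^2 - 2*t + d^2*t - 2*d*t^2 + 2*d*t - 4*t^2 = -d^2 + 2*d + t^2*(-2*d - 2) + t*(d^2 - 1) + 3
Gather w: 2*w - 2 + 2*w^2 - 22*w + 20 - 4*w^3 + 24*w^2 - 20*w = -4*w^3 + 26*w^2 - 40*w + 18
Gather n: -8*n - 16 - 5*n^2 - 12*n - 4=-5*n^2 - 20*n - 20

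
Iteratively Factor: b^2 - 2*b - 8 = (b - 4)*(b + 2)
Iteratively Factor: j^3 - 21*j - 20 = (j + 4)*(j^2 - 4*j - 5) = (j + 1)*(j + 4)*(j - 5)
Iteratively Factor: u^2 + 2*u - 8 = (u + 4)*(u - 2)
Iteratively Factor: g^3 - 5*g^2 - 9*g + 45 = (g - 3)*(g^2 - 2*g - 15) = (g - 3)*(g + 3)*(g - 5)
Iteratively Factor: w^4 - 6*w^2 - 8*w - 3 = (w - 3)*(w^3 + 3*w^2 + 3*w + 1) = (w - 3)*(w + 1)*(w^2 + 2*w + 1) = (w - 3)*(w + 1)^2*(w + 1)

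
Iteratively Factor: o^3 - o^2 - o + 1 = (o - 1)*(o^2 - 1) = (o - 1)*(o + 1)*(o - 1)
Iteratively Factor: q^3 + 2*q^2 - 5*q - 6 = (q + 3)*(q^2 - q - 2) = (q - 2)*(q + 3)*(q + 1)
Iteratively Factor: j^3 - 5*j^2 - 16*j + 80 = (j + 4)*(j^2 - 9*j + 20) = (j - 5)*(j + 4)*(j - 4)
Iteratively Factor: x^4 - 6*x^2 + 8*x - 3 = (x + 3)*(x^3 - 3*x^2 + 3*x - 1) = (x - 1)*(x + 3)*(x^2 - 2*x + 1) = (x - 1)^2*(x + 3)*(x - 1)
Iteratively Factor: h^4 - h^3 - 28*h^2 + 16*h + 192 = (h + 4)*(h^3 - 5*h^2 - 8*h + 48) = (h - 4)*(h + 4)*(h^2 - h - 12) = (h - 4)*(h + 3)*(h + 4)*(h - 4)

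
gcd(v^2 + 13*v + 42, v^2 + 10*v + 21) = v + 7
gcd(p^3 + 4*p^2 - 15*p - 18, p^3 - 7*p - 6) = p^2 - 2*p - 3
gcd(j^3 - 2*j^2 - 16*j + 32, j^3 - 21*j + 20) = j - 4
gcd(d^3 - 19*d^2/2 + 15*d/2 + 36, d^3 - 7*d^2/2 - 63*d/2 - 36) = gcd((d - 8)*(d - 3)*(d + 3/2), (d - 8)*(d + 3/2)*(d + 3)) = d^2 - 13*d/2 - 12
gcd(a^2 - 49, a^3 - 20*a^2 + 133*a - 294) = a - 7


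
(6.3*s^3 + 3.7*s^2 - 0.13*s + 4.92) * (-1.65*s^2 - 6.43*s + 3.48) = -10.395*s^5 - 46.614*s^4 - 1.6525*s^3 + 5.5939*s^2 - 32.088*s + 17.1216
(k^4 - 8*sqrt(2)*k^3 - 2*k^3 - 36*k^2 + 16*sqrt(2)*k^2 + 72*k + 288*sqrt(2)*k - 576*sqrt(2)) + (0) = k^4 - 8*sqrt(2)*k^3 - 2*k^3 - 36*k^2 + 16*sqrt(2)*k^2 + 72*k + 288*sqrt(2)*k - 576*sqrt(2)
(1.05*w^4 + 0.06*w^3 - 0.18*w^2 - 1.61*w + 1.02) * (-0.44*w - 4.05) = -0.462*w^5 - 4.2789*w^4 - 0.1638*w^3 + 1.4374*w^2 + 6.0717*w - 4.131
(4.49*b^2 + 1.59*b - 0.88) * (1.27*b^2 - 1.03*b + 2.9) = 5.7023*b^4 - 2.6054*b^3 + 10.2657*b^2 + 5.5174*b - 2.552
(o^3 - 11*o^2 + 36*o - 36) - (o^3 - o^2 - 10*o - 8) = -10*o^2 + 46*o - 28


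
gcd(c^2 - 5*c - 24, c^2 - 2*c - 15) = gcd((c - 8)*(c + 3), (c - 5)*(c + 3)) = c + 3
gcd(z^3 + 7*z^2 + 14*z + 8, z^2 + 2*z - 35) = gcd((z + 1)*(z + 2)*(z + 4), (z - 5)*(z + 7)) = 1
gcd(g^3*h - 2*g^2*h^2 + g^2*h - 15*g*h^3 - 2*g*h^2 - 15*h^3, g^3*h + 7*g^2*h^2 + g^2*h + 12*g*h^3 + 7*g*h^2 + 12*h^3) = g^2*h + 3*g*h^2 + g*h + 3*h^2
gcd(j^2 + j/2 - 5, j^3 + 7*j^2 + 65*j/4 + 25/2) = j + 5/2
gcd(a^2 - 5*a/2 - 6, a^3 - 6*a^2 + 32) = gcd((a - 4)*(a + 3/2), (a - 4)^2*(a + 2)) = a - 4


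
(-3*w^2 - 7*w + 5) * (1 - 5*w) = 15*w^3 + 32*w^2 - 32*w + 5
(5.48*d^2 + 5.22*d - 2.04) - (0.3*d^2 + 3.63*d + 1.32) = 5.18*d^2 + 1.59*d - 3.36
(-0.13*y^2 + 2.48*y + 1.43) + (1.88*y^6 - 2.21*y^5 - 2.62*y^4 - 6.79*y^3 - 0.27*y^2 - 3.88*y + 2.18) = 1.88*y^6 - 2.21*y^5 - 2.62*y^4 - 6.79*y^3 - 0.4*y^2 - 1.4*y + 3.61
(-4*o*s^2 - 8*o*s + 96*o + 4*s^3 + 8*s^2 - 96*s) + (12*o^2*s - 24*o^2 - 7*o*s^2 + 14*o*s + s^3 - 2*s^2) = 12*o^2*s - 24*o^2 - 11*o*s^2 + 6*o*s + 96*o + 5*s^3 + 6*s^2 - 96*s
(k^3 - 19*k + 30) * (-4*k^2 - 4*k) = -4*k^5 - 4*k^4 + 76*k^3 - 44*k^2 - 120*k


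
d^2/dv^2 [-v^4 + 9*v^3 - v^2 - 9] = -12*v^2 + 54*v - 2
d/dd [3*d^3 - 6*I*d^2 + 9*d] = 9*d^2 - 12*I*d + 9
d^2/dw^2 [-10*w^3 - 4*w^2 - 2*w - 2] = -60*w - 8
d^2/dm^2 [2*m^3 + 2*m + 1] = 12*m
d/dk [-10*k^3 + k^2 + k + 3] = -30*k^2 + 2*k + 1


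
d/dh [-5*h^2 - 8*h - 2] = -10*h - 8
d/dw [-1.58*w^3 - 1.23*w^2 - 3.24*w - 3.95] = -4.74*w^2 - 2.46*w - 3.24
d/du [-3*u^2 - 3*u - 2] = -6*u - 3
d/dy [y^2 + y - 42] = 2*y + 1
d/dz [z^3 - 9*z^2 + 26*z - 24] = 3*z^2 - 18*z + 26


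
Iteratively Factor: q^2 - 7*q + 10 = (q - 5)*(q - 2)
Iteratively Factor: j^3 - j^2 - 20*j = (j + 4)*(j^2 - 5*j) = (j - 5)*(j + 4)*(j)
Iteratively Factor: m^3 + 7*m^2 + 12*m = (m + 4)*(m^2 + 3*m) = m*(m + 4)*(m + 3)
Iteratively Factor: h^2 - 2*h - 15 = (h + 3)*(h - 5)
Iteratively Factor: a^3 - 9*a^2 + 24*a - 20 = (a - 2)*(a^2 - 7*a + 10) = (a - 2)^2*(a - 5)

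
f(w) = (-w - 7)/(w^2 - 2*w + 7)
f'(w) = (2 - 2*w)*(-w - 7)/(w^2 - 2*w + 7)^2 - 1/(w^2 - 2*w + 7) = (-w^2 + 2*w + 2*(w - 1)*(w + 7) - 7)/(w^2 - 2*w + 7)^2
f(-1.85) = -0.36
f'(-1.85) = -0.22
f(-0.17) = -0.93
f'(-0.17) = -0.43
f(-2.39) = -0.26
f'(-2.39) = -0.16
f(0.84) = -1.30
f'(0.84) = -0.24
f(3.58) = -0.84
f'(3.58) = 0.26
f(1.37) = -1.36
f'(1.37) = 0.00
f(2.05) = -1.27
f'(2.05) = 0.24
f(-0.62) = -0.74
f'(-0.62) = -0.39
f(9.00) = -0.23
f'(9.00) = 0.04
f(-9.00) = 0.02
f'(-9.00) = -0.00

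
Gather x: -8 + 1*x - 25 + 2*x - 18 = 3*x - 51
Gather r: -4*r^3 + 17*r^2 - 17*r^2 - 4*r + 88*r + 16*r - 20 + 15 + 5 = -4*r^3 + 100*r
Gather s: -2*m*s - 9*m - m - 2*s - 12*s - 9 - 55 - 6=-10*m + s*(-2*m - 14) - 70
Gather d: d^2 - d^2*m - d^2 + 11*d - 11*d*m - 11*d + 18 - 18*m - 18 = -d^2*m - 11*d*m - 18*m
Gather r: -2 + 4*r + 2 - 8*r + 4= 4 - 4*r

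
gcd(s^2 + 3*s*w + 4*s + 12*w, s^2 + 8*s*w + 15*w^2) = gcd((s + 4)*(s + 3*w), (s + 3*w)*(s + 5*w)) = s + 3*w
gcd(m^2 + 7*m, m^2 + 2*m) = m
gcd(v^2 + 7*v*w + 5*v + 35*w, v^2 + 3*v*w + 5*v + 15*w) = v + 5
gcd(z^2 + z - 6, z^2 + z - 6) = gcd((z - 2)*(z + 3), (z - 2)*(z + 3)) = z^2 + z - 6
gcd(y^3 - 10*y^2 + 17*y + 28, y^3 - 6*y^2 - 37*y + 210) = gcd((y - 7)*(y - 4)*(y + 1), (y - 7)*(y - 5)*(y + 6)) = y - 7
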